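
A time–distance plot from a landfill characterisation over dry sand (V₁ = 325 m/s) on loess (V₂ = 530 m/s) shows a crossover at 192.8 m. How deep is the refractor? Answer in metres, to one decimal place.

x_cross = 2h·√((V₂+V₁)/(V₂−V₁)) → h = x_cross / (2·√((V₂+V₁)/(V₂−V₁))).
√((V₂+V₁)/(V₂−V₁)) = √((530+325)/(530−325)) = 2.0422.
h = 192.8 / (2·2.0422) = 47.20 m.

47.2 m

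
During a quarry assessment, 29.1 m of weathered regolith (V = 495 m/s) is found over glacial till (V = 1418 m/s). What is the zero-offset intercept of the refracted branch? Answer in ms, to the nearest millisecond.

110 ms

θ_c = arcsin(V₁/V₂) = arcsin(495/1418) = 20.43°; cos θ_c = 0.9371.
tᵢ = 2h·cos θ_c / V₁ = 2·29.1·0.9371 / 495 = 0.11018 s.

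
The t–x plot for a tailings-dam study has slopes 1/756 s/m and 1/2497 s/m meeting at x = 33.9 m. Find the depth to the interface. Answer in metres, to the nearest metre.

x_cross = 2h·√((V₂+V₁)/(V₂−V₁)) → h = x_cross / (2·√((V₂+V₁)/(V₂−V₁))).
√((V₂+V₁)/(V₂−V₁)) = √((2497+756)/(2497−756)) = 1.3669.
h = 33.9 / (2·1.3669) = 12.40 m.

12 m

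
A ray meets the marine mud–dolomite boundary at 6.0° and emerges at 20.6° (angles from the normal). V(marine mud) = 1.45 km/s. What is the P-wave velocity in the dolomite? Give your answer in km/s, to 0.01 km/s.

sin 6.0° = 0.1045; sin 20.6° = 0.3518.
V₂ = V₁·(sin θ₂/sin θ₁) = 1.45·(0.3518/0.1045) = 4.88 km/s.

4.88 km/s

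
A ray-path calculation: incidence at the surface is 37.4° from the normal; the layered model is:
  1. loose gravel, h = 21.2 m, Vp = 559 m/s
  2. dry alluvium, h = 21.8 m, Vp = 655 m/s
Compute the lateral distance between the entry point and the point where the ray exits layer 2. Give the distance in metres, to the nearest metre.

38 m

Apply Snell's law at each interface; in layer i the horizontal offset is hᵢ·tan θᵢ.
Layer 1: θ = 37.40°; offset = 21.2·tan 37.40° = 16.209 m.
Layer 2: sin θ = 655·sin 37.4°/559 = 0.7117, θ = 45.37°; offset = 21.8·tan 45.37° = 22.085 m.
Σ offsets = 38.294 m.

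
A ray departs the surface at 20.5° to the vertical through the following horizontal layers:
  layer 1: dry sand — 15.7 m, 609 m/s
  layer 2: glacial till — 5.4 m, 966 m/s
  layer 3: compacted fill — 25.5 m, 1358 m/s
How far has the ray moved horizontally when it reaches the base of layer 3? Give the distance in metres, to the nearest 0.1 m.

Ray parameter p = sin 20.5° / 609 m/s = 5.7505e-04 s/m.
Layer 1: θ = 20.50°; offset = 15.7·tan 20.50° = 5.870 m.
Layer 2: sin θ = p·966 = 0.5555 → θ = 33.75°; offset = 5.4·tan 33.75° = 3.608 m.
Layer 3: sin θ = p·1358 = 0.7809 → θ = 51.35°; offset = 25.5·tan 51.35° = 31.881 m.
Σ offsets = 41.358 m.

41.4 m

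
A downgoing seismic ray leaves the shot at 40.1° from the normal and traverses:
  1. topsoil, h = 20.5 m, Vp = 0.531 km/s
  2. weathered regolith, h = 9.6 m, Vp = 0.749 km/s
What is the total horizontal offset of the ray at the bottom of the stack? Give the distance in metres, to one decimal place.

Ray parameter p = sin 40.1° / 0.531 km/s = 1.2130e+00 s/km.
Layer 1: θ = 40.10°; offset = 20.5·tan 40.10° = 17.263 m.
Layer 2: sin θ = p·0.749 = 0.9086 → θ = 65.31°; offset = 9.6·tan 65.31° = 20.880 m.
Σ offsets = 38.142 m.

38.1 m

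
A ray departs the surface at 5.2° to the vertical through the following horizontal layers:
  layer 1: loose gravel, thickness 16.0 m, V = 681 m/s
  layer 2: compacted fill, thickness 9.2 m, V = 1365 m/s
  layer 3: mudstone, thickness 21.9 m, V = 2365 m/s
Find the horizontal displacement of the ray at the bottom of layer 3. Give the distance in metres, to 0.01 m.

Apply Snell's law at each interface; in layer i the horizontal offset is hᵢ·tan θᵢ.
Layer 1: θ = 5.20°; offset = 16.0·tan 5.20° = 1.4561 m.
Layer 2: sin θ = 1365·sin 5.2°/681 = 0.1817, θ = 10.47°; offset = 9.2·tan 10.47° = 1.6996 m.
Layer 3: sin θ = 2365·sin 5.2°/681 = 0.3148, θ = 18.35°; offset = 21.9·tan 18.35° = 7.2622 m.
Summing the layer offsets gives 10.4179 m.

10.42 m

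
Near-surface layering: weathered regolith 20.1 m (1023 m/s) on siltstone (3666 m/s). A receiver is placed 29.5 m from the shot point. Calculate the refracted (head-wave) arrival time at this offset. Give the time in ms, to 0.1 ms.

45.8 ms

θ_c = arcsin(V₁/V₂) = arcsin(1023/3666) = 16.20°, cos θ_c = 0.9603.
Intercept time tᵢ = 2h cos θ_c / V₁ = 2·20.1·0.9603/1023 = 0.03774 s.
t = x/V₂ + tᵢ = 29.5/3666 + 0.03774 = 0.04578 s.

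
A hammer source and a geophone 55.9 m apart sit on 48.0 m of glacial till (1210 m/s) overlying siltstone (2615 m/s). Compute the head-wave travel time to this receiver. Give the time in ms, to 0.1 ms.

θ_c = arcsin(V₁/V₂) = arcsin(1210/2615) = 27.56°, cos θ_c = 0.8865.
Intercept time tᵢ = 2h cos θ_c / V₁ = 2·48.0·0.8865/1210 = 0.07033 s.
t = x/V₂ + tᵢ = 55.9/2615 + 0.07033 = 0.09171 s.

91.7 ms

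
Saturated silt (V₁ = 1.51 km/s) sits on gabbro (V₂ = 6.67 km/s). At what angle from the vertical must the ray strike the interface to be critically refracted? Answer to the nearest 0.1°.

13.1°

Critical incidence: sin θ_c = V₁/V₂ = 1.51/6.67 = 0.2264.
θ_c = arcsin 0.2264 = 13.08°.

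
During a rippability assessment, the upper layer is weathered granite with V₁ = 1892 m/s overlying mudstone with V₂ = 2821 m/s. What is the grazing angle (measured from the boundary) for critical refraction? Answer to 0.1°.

47.9°

Critical incidence: sin θ_c = V₁/V₂ = 1892/2821 = 0.6707.
θ_c = arcsin 0.6707 = 42.12°.
Measured from the interface: 90° − 42.12° = 47.88°.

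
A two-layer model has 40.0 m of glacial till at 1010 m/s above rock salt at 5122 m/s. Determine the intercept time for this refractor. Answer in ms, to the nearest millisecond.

θ_c = arcsin(V₁/V₂) = arcsin(1010/5122) = 11.37°; cos θ_c = 0.9804.
tᵢ = 2h·cos θ_c / V₁ = 2·40.0·0.9804 / 1010 = 0.07765 s.

78 ms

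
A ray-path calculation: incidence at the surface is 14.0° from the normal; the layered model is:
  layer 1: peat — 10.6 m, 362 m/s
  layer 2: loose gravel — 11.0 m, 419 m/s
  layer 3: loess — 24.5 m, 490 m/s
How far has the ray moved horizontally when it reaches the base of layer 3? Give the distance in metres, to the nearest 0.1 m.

14.3 m

Apply Snell's law at each interface; in layer i the horizontal offset is hᵢ·tan θᵢ.
Layer 1: θ = 14.00°; offset = 10.6·tan 14.00° = 2.643 m.
Layer 2: sin θ = 419·sin 14.0°/362 = 0.2800, θ = 16.26°; offset = 11.0·tan 16.26° = 3.209 m.
Layer 3: sin θ = 490·sin 14.0°/362 = 0.3275, θ = 19.11°; offset = 24.5·tan 19.11° = 8.491 m.
Total horizontal offset = 14.342 m.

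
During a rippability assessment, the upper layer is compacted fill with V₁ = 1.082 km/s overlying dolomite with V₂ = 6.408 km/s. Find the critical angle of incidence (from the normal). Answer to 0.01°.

Critical incidence: sin θ_c = V₁/V₂ = 1.082/6.408 = 0.1689.
θ_c = arcsin 0.1689 = 9.72°.

9.72°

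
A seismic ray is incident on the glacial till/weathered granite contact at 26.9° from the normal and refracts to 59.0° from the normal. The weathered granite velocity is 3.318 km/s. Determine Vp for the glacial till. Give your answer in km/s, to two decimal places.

Snell's law: sin 26.9°/V₁ = sin 59.0°/V₂.
V₁ = V₂·sin 26.9°/sin 59.0° = 3.318 × 0.5278 = 1.75 km/s.

1.75 km/s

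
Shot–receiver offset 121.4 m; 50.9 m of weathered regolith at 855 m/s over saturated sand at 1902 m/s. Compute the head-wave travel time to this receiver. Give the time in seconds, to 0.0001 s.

θ_c = arcsin(V₁/V₂) = arcsin(855/1902) = 26.71°, cos θ_c = 0.8933.
Intercept time tᵢ = 2h cos θ_c / V₁ = 2·50.9·0.8933/855 = 0.10636 s.
t = x/V₂ + tᵢ = 121.4/1902 + 0.10636 = 0.17018 s.

0.1702 s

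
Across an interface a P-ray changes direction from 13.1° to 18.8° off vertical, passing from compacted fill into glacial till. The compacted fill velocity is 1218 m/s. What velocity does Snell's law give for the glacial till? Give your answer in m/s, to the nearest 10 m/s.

1730 m/s

sin 13.1° = 0.2267; sin 18.8° = 0.3223.
V₂ = V₁·(sin θ₂/sin θ₁) = 1218·(0.3223/0.2267) = 1731.82 m/s.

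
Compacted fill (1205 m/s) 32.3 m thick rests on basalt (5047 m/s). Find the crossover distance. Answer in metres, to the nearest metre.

82 m

θ_c = arcsin(1205/5047) = 13.81°, so cos θ_c = 0.9711 and tᵢ = 2h cos θ_c/V₁ = 0.0521 s.
At crossover x/V₁ = x/V₂ + tᵢ ⇒ x = tᵢ/(1/V₁ − 1/V₂) = 0.05206/(8.2988e-04 − 1.9814e-04) = 82.41 m.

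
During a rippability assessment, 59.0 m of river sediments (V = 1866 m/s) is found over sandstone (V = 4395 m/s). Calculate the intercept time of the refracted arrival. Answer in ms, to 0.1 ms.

θ_c = arcsin(V₁/V₂) = arcsin(1866/4395) = 25.12°; cos θ_c = 0.9054.
tᵢ = 2h·cos θ_c / V₁ = 2·59.0·0.9054 / 1866 = 0.05725 s.

57.3 ms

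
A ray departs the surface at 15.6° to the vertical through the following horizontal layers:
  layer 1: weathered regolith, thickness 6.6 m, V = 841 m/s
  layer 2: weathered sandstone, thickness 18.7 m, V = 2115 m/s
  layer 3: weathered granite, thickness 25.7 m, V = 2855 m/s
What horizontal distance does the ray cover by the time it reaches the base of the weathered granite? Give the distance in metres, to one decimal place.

Apply Snell's law at each interface; in layer i the horizontal offset is hᵢ·tan θᵢ.
Layer 1: θ = 15.60°; offset = 6.6·tan 15.60° = 1.843 m.
Layer 2: sin θ = 2115·sin 15.6°/841 = 0.6763, θ = 42.55°; offset = 18.7·tan 42.55° = 17.168 m.
Layer 3: sin θ = 2855·sin 15.6°/841 = 0.9129, θ = 65.91°; offset = 25.7·tan 65.91° = 57.486 m.
Summing the layer offsets gives 76.497 m.

76.5 m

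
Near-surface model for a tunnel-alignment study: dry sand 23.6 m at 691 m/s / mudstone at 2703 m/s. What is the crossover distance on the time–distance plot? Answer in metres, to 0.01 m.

61.30 m

x_cross = 2h·√((V₂+V₁)/(V₂−V₁)).
(V₂+V₁)/(V₂−V₁) = (2703+691)/(2703−691) = 1.6869; √ = 1.2988.
x_cross = 2·23.6·1.2988 = 61.30 m.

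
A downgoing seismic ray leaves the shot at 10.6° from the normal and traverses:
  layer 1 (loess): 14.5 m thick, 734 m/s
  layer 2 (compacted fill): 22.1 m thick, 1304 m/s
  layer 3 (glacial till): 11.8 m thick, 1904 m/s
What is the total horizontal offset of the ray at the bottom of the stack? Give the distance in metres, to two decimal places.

p = sin θ₁/V₁ = sin 10.6°/734 = 2.5061e-04 s/m is conserved through the stack.
Layer 1: θ = 10.60°; offset = 14.5·tan 10.60° = 2.7136 m.
Layer 2: sin θ = p·1304 = 0.3268 → θ = 19.07°; offset = 22.1·tan 19.07° = 7.6419 m.
Layer 3: sin θ = p·1904 = 0.4772 → θ = 28.50°; offset = 11.8·tan 28.50° = 6.4071 m.
Summing the layer offsets gives 16.7626 m.

16.76 m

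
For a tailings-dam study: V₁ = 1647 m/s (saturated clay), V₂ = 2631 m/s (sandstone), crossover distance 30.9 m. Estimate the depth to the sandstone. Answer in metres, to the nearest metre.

h = (x_cross/2)·√((V₂−V₁)/(V₂+V₁)).
(V₂−V₁)/(V₂+V₁) = (2631−1647)/(2631+1647) = 0.2300; √ = 0.4796.
h = (30.9/2)·0.4796 = 7.41 m.

7 m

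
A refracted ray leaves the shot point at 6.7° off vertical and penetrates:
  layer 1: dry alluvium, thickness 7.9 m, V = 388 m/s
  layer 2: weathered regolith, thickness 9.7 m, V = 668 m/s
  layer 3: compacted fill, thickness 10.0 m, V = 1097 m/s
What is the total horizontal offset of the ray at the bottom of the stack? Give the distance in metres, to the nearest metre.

6 m

p = sin θ₁/V₁ = sin 6.7°/388 = 3.0070e-04 s/m is conserved through the stack.
Layer 1: θ = 6.70°; offset = 7.9·tan 6.70° = 0.928 m.
Layer 2: sin θ = p·668 = 0.2009 → θ = 11.59°; offset = 9.7·tan 11.59° = 1.989 m.
Layer 3: sin θ = p·1097 = 0.3299 → θ = 19.26°; offset = 10.0·tan 19.26° = 3.494 m.
Summing the layer offsets gives 6.411 m.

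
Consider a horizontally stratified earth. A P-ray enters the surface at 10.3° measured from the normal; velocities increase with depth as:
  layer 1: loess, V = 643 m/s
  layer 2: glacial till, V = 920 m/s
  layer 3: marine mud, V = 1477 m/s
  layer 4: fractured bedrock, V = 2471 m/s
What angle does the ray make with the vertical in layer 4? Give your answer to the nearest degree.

Ray parameter p = sin 10.3° / 643 = 2.7807e-04 s/m.
sin θ_4 = p·V_4 = 2.7807e-04 × 2471 = 0.6871.
θ_4 = arcsin 0.6871 = 43.40°.

43°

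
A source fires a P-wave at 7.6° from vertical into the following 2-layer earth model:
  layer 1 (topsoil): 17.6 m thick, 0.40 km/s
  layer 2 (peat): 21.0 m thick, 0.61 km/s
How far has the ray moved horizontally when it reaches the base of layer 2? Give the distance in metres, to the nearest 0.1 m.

6.7 m

Ray parameter p = sin 7.6° / 0.40 km/s = 3.3064e-01 s/km.
Layer 1: θ = 7.60°; offset = 17.6·tan 7.60° = 2.348 m.
Layer 2: sin θ = p·0.61 = 0.2017 → θ = 11.64°; offset = 21.0·tan 11.64° = 4.324 m.
Σ offsets = 6.673 m.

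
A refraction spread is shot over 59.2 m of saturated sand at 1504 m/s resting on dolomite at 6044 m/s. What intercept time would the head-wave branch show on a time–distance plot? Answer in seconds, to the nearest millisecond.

0.076 s

tᵢ = 2h·√(V₂²−V₁²)/(V₁V₂).
√(V₂²−V₁²) = √(6044²−1504²) = 5853.9 m/s.
tᵢ = 2·59.2·5853.9/(1504·6044) = 0.07625 s.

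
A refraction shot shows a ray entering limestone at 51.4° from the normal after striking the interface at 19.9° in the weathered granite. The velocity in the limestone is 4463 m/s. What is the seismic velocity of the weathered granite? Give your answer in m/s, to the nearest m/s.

1944 m/s

Snell's law: sin 19.9°/V₁ = sin 51.4°/V₂.
V₁ = V₂·sin 19.9°/sin 51.4° = 4463 × 0.4355 = 1943.79 m/s.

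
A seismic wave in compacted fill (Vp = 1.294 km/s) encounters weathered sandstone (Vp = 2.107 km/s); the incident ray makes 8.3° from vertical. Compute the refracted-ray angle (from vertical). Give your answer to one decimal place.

sin θ₁/V₁ = sin θ₂/V₂ ⇒ sin θ₂ = 2.107·sin 8.3°/1.294 = 2.107·0.1444/1.294 = 0.2351.
θ₂ = sin⁻¹(0.2351) = 13.59° (from vertical).

13.6°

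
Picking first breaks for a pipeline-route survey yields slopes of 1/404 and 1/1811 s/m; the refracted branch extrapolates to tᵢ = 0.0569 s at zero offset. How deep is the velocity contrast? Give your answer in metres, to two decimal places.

θ_c = arcsin(404/1811) = 12.89°; cos θ_c = 0.9748.
tᵢ = 2h cos θ_c/V₁ ⇒ h = tᵢ·V₁/(2 cos θ_c) = 0.0569·404/(2·0.9748) = 11.79 m.

11.79 m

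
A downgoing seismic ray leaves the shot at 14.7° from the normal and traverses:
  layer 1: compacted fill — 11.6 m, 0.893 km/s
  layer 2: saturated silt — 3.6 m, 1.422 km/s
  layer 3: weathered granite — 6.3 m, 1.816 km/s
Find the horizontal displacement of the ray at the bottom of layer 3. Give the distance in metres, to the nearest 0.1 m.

p = sin θ₁/V₁ = sin 14.7°/0.893 = 2.8416e-01 s/km is conserved through the stack.
Layer 1: θ = 14.70°; offset = 11.6·tan 14.70° = 3.043 m.
Layer 2: sin θ = p·1.422 = 0.4041 → θ = 23.83°; offset = 3.6·tan 23.83° = 1.590 m.
Layer 3: sin θ = p·1.816 = 0.5160 → θ = 31.07°; offset = 6.3·tan 31.07° = 3.795 m.
Σ offsets = 8.429 m.

8.4 m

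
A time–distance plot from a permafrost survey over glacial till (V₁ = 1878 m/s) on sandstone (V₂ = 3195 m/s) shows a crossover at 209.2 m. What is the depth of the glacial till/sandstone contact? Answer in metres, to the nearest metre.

53 m

x_cross = 2h·√((V₂+V₁)/(V₂−V₁)) → h = x_cross / (2·√((V₂+V₁)/(V₂−V₁))).
√((V₂+V₁)/(V₂−V₁)) = √((3195+1878)/(3195−1878)) = 1.9626.
h = 209.2 / (2·1.9626) = 53.30 m.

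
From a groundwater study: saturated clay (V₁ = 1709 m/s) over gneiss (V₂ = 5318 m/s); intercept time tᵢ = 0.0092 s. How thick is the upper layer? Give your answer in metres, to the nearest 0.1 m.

8.3 m

h = tᵢ·V₁·V₂ / (2·√(V₂²−V₁²)).
√(V₂²−V₁²) = √(5318² − 1709²) = 5035.9 m/s.
h = 0.0092 s × 1709 × 5318 / (2 × 5035.9) = 8.30 m.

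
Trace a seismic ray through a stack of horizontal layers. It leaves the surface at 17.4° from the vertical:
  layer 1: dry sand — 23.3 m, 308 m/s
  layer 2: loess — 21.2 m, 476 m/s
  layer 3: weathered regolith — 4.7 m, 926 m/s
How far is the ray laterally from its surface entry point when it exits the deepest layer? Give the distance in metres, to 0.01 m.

Ray parameter p = sin 17.4° / 308 m/s = 9.7091e-04 s/m.
Layer 1: θ = 17.40°; offset = 23.3·tan 17.40° = 7.3018 m.
Layer 2: sin θ = p·476 = 0.4622 → θ = 27.53°; offset = 21.2·tan 27.53° = 11.0483 m.
Layer 3: sin θ = p·926 = 0.8991 → θ = 64.04°; offset = 4.7·tan 64.04° = 9.6515 m.
Total horizontal offset = 28.0016 m.

28.00 m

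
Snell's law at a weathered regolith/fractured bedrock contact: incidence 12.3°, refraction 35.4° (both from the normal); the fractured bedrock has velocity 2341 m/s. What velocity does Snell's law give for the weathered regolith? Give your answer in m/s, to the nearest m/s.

861 m/s

Snell's law: sin 12.3°/V₁ = sin 35.4°/V₂.
V₁ = V₂·sin 12.3°/sin 35.4° = 2341 × 0.3677 = 860.90 m/s.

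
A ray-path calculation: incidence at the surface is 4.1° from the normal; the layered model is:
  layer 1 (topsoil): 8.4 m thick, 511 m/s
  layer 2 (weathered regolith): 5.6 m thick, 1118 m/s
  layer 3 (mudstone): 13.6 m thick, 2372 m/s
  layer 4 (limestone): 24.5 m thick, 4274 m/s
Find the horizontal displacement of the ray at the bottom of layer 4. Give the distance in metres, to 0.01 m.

Apply Snell's law at each interface; in layer i the horizontal offset is hᵢ·tan θᵢ.
Layer 1: θ = 4.10°; offset = 8.4·tan 4.10° = 0.6021 m.
Layer 2: sin θ = 1118·sin 4.1°/511 = 0.1564, θ = 9.00°; offset = 5.6·tan 9.00° = 0.8869 m.
Layer 3: sin θ = 2372·sin 4.1°/511 = 0.3319, θ = 19.38°; offset = 13.6·tan 19.38° = 4.7848 m.
Layer 4: sin θ = 4274·sin 4.1°/511 = 0.5980, θ = 36.73°; offset = 24.5·tan 36.73° = 18.2798 m.
Σ offsets = 24.5536 m.

24.55 m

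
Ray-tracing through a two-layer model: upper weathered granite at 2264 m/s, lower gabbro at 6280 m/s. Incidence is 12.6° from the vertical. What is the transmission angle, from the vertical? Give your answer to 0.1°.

37.2°

Snell's law: sin θ₂ = (V₂/V₁)·sin θ₁ = (6280/2264)·sin 12.6° = 0.6051.
θ₂ = sin⁻¹(0.6051) = 37.24° (from vertical).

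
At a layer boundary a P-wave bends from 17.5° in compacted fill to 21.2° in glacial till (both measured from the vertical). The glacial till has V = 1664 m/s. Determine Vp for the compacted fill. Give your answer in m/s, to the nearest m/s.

1384 m/s

Snell's law: sin 17.5°/V₁ = sin 21.2°/V₂.
V₁ = V₂·sin 17.5°/sin 21.2° = 1664 × 0.8315 = 1383.68 m/s.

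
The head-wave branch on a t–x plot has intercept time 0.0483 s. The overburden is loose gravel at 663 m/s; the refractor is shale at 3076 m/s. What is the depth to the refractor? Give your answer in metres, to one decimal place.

16.4 m

h = tᵢ·V₁·V₂ / (2·√(V₂²−V₁²)).
√(V₂²−V₁²) = √(3076² − 663²) = 3003.7 m/s.
h = 0.0483 s × 663 × 3076 / (2 × 3003.7) = 16.40 m.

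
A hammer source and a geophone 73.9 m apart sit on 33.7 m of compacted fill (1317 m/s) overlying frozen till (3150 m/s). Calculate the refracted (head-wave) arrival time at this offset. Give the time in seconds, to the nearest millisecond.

0.070 s

t = x/V₂ + 2h·√(V₂²−V₁²)/(V₁V₂).
√(V₂²−V₁²) = √(3150²−1317²) = 2861.5 m/s; delay term = 2·33.7·2861.5/(1317·3150) = 0.04649 s.
t = 73.9/3150 + 0.04649 = 0.06995 s.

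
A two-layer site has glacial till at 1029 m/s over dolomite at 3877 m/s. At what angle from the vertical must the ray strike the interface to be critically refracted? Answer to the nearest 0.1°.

At critical incidence the refracted ray runs along the interface (θ₂ = 90°), so sin θ_c = V₁/V₂.
θ_c = arcsin(1029/3877) = arcsin 0.2654 = 15.39°.

15.4°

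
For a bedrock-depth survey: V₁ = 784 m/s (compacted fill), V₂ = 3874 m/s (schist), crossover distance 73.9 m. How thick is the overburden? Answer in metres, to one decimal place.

x_cross = 2h·√((V₂+V₁)/(V₂−V₁)) → h = x_cross / (2·√((V₂+V₁)/(V₂−V₁))).
√((V₂+V₁)/(V₂−V₁)) = √((3874+784)/(3874−784)) = 1.2278.
h = 73.9 / (2·1.2278) = 30.09 m.

30.1 m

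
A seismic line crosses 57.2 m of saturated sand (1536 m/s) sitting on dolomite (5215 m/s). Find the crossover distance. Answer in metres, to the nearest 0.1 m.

θ_c = arcsin(1536/5215) = 17.13°, so cos θ_c = 0.9556 and tᵢ = 2h cos θ_c/V₁ = 0.0712 s.
At crossover x/V₁ = x/V₂ + tᵢ ⇒ x = tᵢ/(1/V₁ − 1/V₂) = 0.07118/(6.5104e-04 − 1.9175e-04) = 154.97 m.

155.0 m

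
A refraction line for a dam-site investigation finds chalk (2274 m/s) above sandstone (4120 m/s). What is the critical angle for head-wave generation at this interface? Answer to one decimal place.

Critical incidence: sin θ_c = V₁/V₂ = 2274/4120 = 0.5519.
θ_c = arcsin 0.5519 = 33.50°.

33.5°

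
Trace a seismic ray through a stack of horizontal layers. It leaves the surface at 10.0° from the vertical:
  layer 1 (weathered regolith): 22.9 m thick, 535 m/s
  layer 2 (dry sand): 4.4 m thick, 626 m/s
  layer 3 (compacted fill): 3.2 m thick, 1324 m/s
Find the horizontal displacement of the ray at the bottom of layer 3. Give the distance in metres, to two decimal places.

6.47 m

Apply Snell's law at each interface; in layer i the horizontal offset is hᵢ·tan θᵢ.
Layer 1: θ = 10.00°; offset = 22.9·tan 10.00° = 4.0379 m.
Layer 2: sin θ = 626·sin 10.0°/535 = 0.2032, θ = 11.72°; offset = 4.4·tan 11.72° = 0.9131 m.
Layer 3: sin θ = 1324·sin 10.0°/535 = 0.4297, θ = 25.45°; offset = 3.2·tan 25.45° = 1.5230 m.
Summing the layer offsets gives 6.4739 m.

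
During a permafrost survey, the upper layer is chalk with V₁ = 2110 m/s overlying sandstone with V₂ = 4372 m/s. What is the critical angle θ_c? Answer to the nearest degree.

At critical incidence the refracted ray runs along the interface (θ₂ = 90°), so sin θ_c = V₁/V₂.
θ_c = arcsin(2110/4372) = arcsin 0.4826 = 28.86°.

29°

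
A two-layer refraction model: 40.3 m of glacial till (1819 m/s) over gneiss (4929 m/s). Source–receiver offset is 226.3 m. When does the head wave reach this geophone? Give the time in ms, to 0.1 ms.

t = x/V₂ + 2h·√(V₂²−V₁²)/(V₁V₂).
√(V₂²−V₁²) = √(4929²−1819²) = 4581.1 m/s; delay term = 2·40.3·4581.1/(1819·4929) = 0.04118 s.
t = 226.3/4929 + 0.04118 = 0.08709 s.

87.1 ms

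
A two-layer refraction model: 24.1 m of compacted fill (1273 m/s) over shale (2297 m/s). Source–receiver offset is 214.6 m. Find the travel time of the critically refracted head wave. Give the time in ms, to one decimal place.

t = x/V₂ + 2h·√(V₂²−V₁²)/(V₁V₂).
√(V₂²−V₁²) = √(2297²−1273²) = 1912.0 m/s; delay term = 2·24.1·1912.0/(1273·2297) = 0.03152 s.
t = 214.6/2297 + 0.03152 = 0.12494 s.

124.9 ms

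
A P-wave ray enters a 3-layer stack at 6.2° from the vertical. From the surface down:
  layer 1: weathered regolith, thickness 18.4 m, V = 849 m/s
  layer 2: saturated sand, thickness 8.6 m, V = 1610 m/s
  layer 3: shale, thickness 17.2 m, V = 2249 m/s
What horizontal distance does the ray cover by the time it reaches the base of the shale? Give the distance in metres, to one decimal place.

Ray parameter p = sin 6.2° / 849 m/s = 1.2721e-04 s/m.
Layer 1: θ = 6.20°; offset = 18.4·tan 6.20° = 1.999 m.
Layer 2: sin θ = p·1610 = 0.2048 → θ = 11.82°; offset = 8.6·tan 11.82° = 1.799 m.
Layer 3: sin θ = p·2249 = 0.2861 → θ = 16.62°; offset = 17.2·tan 16.62° = 5.135 m.
Total horizontal offset = 8.934 m.

8.9 m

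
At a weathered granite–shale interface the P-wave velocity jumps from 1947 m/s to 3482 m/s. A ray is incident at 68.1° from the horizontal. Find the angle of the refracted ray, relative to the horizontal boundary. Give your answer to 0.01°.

48.16°

Convert to the normal: θ₁ = 90° − 68.1° = 21.9°.
Snell's law: sin θ₂ = (V₂/V₁)·sin θ₁ = (3482/1947)·sin 21.9° = 0.6670.
θ₂ = arcsin 0.6670 = 41.84° from the normal.
From the interface: 90° − 41.84° = 48.16°.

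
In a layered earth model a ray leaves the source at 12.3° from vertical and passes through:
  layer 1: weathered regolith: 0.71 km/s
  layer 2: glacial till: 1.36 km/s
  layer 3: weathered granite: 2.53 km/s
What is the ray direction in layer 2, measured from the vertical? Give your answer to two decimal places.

24.08°

Snell's law across each interface conserves sin θ / V, so sin θ_2 = V_2·sin θ₁/V₁.
sin θ_2 = 1.36 × sin 12.3° / 0.71 = 0.4081.
θ_2 = arcsin 0.4081 = 24.08°.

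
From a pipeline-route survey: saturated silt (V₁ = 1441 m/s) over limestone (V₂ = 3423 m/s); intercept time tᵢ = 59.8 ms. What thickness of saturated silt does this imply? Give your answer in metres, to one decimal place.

h = tᵢ·V₁·V₂ / (2·√(V₂²−V₁²)).
√(V₂²−V₁²) = √(3423² − 1441²) = 3104.9 m/s.
h = 0.0598 s × 1441 × 3423 / (2 × 3104.9) = 47.50 m.

47.5 m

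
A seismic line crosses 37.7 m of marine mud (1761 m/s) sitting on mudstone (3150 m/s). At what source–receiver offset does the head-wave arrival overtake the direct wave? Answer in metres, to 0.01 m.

θ_c = arcsin(1761/3150) = 33.99°, so cos θ_c = 0.8291 and tᵢ = 2h cos θ_c/V₁ = 0.0355 s.
At crossover x/V₁ = x/V₂ + tᵢ ⇒ x = tᵢ/(1/V₁ − 1/V₂) = 0.03550/(5.6786e-04 − 3.1746e-04) = 141.78 m.

141.78 m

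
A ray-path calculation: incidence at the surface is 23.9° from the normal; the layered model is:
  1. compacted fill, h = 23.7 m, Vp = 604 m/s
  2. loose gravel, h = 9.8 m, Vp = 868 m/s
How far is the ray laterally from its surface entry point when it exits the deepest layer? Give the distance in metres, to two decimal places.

17.52 m

Ray parameter p = sin 23.9° / 604 m/s = 6.7076e-04 s/m.
Layer 1: θ = 23.90°; offset = 23.7·tan 23.90° = 10.5024 m.
Layer 2: sin θ = p·868 = 0.5822 → θ = 35.61°; offset = 9.8·tan 35.61° = 7.0179 m.
Summing the layer offsets gives 17.5203 m.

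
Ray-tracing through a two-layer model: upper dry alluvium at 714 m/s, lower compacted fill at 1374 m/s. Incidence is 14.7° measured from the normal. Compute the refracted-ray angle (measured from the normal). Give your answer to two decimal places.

29.23°

Snell's law: sin θ₂ = (V₂/V₁)·sin θ₁ = (1374/714)·sin 14.7° = 0.4883.
θ₂ = arcsin 0.4883 = 29.23° from the normal.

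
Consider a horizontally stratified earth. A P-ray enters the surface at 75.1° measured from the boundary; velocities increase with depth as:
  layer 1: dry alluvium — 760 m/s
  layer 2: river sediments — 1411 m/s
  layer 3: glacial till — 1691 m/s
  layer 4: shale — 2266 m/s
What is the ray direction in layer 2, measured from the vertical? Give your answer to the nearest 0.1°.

From the normal: θ₁ = 90° − 75.1° = 14.9°.
Ray parameter p = sin 14.9° / 760 = 3.3833e-04 s/m.
sin θ_2 = p·V_2 = 3.3833e-04 × 1411 = 0.4774.
θ_2 = arcsin 0.4774 = 28.51°.

28.5°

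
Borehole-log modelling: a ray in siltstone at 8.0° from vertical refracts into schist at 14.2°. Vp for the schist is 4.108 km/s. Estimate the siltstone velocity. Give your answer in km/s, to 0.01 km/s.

sin 8.0° = 0.1392; sin 14.2° = 0.2453.
V₁ = V₂·(sin θ₁/sin θ₂) = 4.108·(0.1392/0.2453) = 2.33 km/s.

2.33 km/s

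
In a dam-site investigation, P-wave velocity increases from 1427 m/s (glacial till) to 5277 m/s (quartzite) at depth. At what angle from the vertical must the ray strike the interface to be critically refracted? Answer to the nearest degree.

16°

Critical incidence: sin θ_c = V₁/V₂ = 1427/5277 = 0.2704.
θ_c = arcsin 0.2704 = 15.69°.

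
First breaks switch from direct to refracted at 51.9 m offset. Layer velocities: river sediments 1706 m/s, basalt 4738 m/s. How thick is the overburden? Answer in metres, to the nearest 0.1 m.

17.8 m

x_cross = 2h·√((V₂+V₁)/(V₂−V₁)) → h = x_cross / (2·√((V₂+V₁)/(V₂−V₁))).
√((V₂+V₁)/(V₂−V₁)) = √((4738+1706)/(4738−1706)) = 1.4579.
h = 51.9 / (2·1.4579) = 17.80 m.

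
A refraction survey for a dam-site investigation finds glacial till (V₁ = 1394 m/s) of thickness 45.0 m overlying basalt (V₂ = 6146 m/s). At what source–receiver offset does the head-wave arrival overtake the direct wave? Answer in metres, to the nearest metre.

x_cross = 2h·√((V₂+V₁)/(V₂−V₁)).
(V₂+V₁)/(V₂−V₁) = (6146+1394)/(6146−1394) = 1.5867; √ = 1.2596.
x_cross = 2·45.0·1.2596 = 113.37 m.

113 m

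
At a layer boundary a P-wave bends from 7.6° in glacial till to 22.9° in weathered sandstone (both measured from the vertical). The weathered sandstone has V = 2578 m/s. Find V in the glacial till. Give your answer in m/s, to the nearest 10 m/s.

880 m/s

sin 7.6° = 0.1323; sin 22.9° = 0.3891.
V₁ = V₂·(sin θ₁/sin θ₂) = 2578·(0.1323/0.3891) = 876.22 m/s.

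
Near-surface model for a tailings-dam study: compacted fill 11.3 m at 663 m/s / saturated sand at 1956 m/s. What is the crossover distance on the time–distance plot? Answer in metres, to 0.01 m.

x_cross = 2h·√((V₂+V₁)/(V₂−V₁)).
(V₂+V₁)/(V₂−V₁) = (1956+663)/(1956−663) = 2.0255; √ = 1.4232.
x_cross = 2·11.3·1.4232 = 32.16 m.

32.16 m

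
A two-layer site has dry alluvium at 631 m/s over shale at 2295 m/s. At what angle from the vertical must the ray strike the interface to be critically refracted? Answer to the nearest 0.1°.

16.0°

Critical incidence: sin θ_c = V₁/V₂ = 631/2295 = 0.2749.
θ_c = arcsin 0.2749 = 15.96°.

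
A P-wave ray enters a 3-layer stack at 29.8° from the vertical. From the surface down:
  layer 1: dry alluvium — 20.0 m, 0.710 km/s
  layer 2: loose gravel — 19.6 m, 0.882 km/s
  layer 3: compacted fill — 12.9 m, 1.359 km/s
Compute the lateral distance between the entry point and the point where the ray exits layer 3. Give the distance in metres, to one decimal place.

Apply Snell's law at each interface; in layer i the horizontal offset is hᵢ·tan θᵢ.
Layer 1: θ = 29.80°; offset = 20.0·tan 29.80° = 11.454 m.
Layer 2: sin θ = 0.882·sin 29.8°/0.710 = 0.6174, θ = 38.12°; offset = 19.6·tan 38.12° = 15.382 m.
Layer 3: sin θ = 1.359·sin 29.8°/0.710 = 0.9513, θ = 72.04°; offset = 12.9·tan 72.04° = 39.787 m.
Total horizontal offset = 66.623 m.

66.6 m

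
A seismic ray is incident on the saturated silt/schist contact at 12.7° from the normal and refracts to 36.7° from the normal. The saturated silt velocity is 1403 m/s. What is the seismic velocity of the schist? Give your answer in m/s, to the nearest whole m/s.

3814 m/s

sin 12.7° = 0.2198; sin 36.7° = 0.5976.
V₂ = V₁·(sin θ₂/sin θ₁) = 1403·(0.5976/0.2198) = 3813.88 m/s.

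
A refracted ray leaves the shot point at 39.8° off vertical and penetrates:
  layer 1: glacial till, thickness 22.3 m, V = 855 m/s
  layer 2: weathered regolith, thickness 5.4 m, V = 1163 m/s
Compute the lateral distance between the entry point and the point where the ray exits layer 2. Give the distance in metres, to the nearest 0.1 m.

Apply Snell's law at each interface; in layer i the horizontal offset is hᵢ·tan θᵢ.
Layer 1: θ = 39.80°; offset = 22.3·tan 39.80° = 18.580 m.
Layer 2: sin θ = 1163·sin 39.8°/855 = 0.8707, θ = 60.54°; offset = 5.4·tan 60.54° = 9.560 m.
Total horizontal offset = 28.140 m.

28.1 m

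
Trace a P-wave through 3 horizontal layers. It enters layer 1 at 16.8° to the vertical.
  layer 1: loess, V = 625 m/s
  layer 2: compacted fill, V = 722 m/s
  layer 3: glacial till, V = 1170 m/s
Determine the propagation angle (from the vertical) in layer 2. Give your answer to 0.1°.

19.5°

Ray parameter p = sin 16.8° / 625 = 4.6245e-04 s/m.
sin θ_2 = p·V_2 = 4.6245e-04 × 722 = 0.3339.
θ_2 = arcsin 0.3339 = 19.51°.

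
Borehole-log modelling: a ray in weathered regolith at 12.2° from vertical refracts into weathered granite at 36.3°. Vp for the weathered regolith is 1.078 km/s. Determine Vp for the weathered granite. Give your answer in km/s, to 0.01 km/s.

Snell's law: sin 12.2°/V₁ = sin 36.3°/V₂.
V₂ = V₁·sin 36.3°/sin 12.2° = 1.078 × 2.8014 = 3.02 km/s.

3.02 km/s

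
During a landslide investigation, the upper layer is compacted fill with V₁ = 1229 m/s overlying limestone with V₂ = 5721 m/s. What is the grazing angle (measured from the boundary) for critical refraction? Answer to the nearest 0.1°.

Critical incidence: sin θ_c = V₁/V₂ = 1229/5721 = 0.2148.
θ_c = arcsin 0.2148 = 12.41°.
Measured from the interface: 90° − 12.41° = 77.59°.

77.6°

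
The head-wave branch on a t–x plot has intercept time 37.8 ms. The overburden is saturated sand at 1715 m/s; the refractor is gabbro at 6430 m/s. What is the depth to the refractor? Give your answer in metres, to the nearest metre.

34 m

h = tᵢ·V₁·V₂ / (2·√(V₂²−V₁²)).
√(V₂²−V₁²) = √(6430² − 1715²) = 6197.1 m/s.
h = 0.0378 s × 1715 × 6430 / (2 × 6197.1) = 33.63 m.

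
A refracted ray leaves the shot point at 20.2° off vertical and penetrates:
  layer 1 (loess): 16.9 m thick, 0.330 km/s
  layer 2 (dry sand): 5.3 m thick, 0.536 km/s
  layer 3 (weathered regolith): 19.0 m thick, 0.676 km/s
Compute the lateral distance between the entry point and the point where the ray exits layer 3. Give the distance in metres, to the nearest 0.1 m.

28.8 m

Apply Snell's law at each interface; in layer i the horizontal offset is hᵢ·tan θᵢ.
Layer 1: θ = 20.20°; offset = 16.9·tan 20.20° = 6.218 m.
Layer 2: sin θ = 0.536·sin 20.2°/0.330 = 0.5608, θ = 34.11°; offset = 5.3·tan 34.11° = 3.590 m.
Layer 3: sin θ = 0.676·sin 20.2°/0.330 = 0.7073, θ = 45.02°; offset = 19.0·tan 45.02° = 19.012 m.
Σ offsets = 28.821 m.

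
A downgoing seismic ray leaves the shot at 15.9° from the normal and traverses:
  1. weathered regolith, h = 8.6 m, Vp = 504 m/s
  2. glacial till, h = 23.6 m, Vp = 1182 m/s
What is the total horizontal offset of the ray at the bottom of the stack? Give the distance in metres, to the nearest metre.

22 m

Ray parameter p = sin 15.9° / 504 m/s = 5.4357e-04 s/m.
Layer 1: θ = 15.90°; offset = 8.6·tan 15.90° = 2.450 m.
Layer 2: sin θ = p·1182 = 0.6425 → θ = 39.98°; offset = 23.6·tan 39.98° = 19.788 m.
Total horizontal offset = 22.237 m.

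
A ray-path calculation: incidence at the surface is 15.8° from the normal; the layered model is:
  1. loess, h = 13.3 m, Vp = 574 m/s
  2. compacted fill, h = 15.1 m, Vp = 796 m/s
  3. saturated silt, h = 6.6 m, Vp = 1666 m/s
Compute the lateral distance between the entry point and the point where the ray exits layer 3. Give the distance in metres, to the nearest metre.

Ray parameter p = sin 15.8° / 574 m/s = 4.7436e-04 s/m.
Layer 1: θ = 15.80°; offset = 13.3·tan 15.80° = 3.764 m.
Layer 2: sin θ = p·796 = 0.3776 → θ = 22.18°; offset = 15.1·tan 22.18° = 6.157 m.
Layer 3: sin θ = p·1666 = 0.7903 → θ = 52.21°; offset = 6.6·tan 52.21° = 8.512 m.
Σ offsets = 18.433 m.

18 m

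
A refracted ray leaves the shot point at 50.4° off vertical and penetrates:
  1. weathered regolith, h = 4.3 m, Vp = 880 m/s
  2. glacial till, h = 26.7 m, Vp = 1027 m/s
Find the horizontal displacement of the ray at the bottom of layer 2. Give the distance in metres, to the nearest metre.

Ray parameter p = sin 50.4° / 880 m/s = 8.7558e-04 s/m.
Layer 1: θ = 50.40°; offset = 4.3·tan 50.40° = 5.198 m.
Layer 2: sin θ = p·1027 = 0.8992 → θ = 64.06°; offset = 26.7·tan 64.06° = 54.880 m.
Summing the layer offsets gives 60.078 m.

60 m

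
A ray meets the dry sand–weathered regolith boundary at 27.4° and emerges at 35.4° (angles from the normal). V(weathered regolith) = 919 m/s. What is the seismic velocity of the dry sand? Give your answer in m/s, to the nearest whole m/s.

730 m/s

Snell's law: sin 27.4°/V₁ = sin 35.4°/V₂.
V₁ = V₂·sin 27.4°/sin 35.4° = 919 × 0.7944 = 730.08 m/s.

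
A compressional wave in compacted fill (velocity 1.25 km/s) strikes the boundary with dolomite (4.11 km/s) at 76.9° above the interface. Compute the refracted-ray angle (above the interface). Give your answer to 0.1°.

41.8°

Convert to the normal: θ₁ = 90° − 76.9° = 13.1°.
sin θ₁/V₁ = sin θ₂/V₂ ⇒ sin θ₂ = 4.11·sin 13.1°/1.25 = 4.11·0.2267/1.25 = 0.7452.
θ₂ = sin⁻¹(0.7452) = 48.18° (from vertical).
From the interface: 90° − 48.18° = 41.82°.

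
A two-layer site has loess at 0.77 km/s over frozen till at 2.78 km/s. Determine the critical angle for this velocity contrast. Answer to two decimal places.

At critical incidence the refracted ray runs along the interface (θ₂ = 90°), so sin θ_c = V₁/V₂.
θ_c = arcsin(0.77/2.78) = arcsin 0.2770 = 16.08°.

16.08°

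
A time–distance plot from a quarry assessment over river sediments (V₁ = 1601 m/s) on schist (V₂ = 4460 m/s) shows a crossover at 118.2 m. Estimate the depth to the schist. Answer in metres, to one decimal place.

h = (x_cross/2)·√((V₂−V₁)/(V₂+V₁)).
(V₂−V₁)/(V₂+V₁) = (4460−1601)/(4460+1601) = 0.4717; √ = 0.6868.
h = (118.2/2)·0.6868 = 40.59 m.

40.6 m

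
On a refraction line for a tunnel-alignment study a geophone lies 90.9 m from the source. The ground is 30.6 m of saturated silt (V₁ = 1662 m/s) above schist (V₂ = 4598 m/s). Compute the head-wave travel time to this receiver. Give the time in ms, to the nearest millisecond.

t = x/V₂ + 2h·√(V₂²−V₁²)/(V₁V₂).
√(V₂²−V₁²) = √(4598²−1662²) = 4287.1 m/s; delay term = 2·30.6·4287.1/(1662·4598) = 0.03433 s.
t = 90.9/4598 + 0.03433 = 0.05410 s.

54 ms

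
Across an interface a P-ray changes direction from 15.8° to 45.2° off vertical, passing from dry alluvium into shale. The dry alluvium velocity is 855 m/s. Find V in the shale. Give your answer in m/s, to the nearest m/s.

2228 m/s

sin 15.8° = 0.2723; sin 45.2° = 0.7096.
V₂ = V₁·(sin θ₂/sin θ₁) = 855·(0.7096/0.2723) = 2228.16 m/s.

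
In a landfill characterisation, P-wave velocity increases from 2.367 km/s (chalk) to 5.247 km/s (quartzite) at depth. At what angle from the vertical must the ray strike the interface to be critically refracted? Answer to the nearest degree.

27°

At critical incidence the refracted ray runs along the interface (θ₂ = 90°), so sin θ_c = V₁/V₂.
θ_c = arcsin(2.367/5.247) = arcsin 0.4511 = 26.82°.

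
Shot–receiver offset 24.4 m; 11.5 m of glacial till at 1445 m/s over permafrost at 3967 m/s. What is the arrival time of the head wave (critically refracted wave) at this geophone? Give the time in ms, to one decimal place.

t = x/V₂ + 2h·√(V₂²−V₁²)/(V₁V₂).
√(V₂²−V₁²) = √(3967²−1445²) = 3694.5 m/s; delay term = 2·11.5·3694.5/(1445·3967) = 0.01482 s.
t = 24.4/3967 + 0.01482 = 0.02097 s.

21.0 ms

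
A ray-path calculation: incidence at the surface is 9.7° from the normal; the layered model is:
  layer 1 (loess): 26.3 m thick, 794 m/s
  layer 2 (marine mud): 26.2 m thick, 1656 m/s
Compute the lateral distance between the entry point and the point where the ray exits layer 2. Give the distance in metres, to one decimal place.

14.3 m

Apply Snell's law at each interface; in layer i the horizontal offset is hᵢ·tan θᵢ.
Layer 1: θ = 9.70°; offset = 26.3·tan 9.70° = 4.496 m.
Layer 2: sin θ = 1656·sin 9.7°/794 = 0.3514, θ = 20.57°; offset = 26.2·tan 20.57° = 9.834 m.
Total horizontal offset = 14.330 m.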